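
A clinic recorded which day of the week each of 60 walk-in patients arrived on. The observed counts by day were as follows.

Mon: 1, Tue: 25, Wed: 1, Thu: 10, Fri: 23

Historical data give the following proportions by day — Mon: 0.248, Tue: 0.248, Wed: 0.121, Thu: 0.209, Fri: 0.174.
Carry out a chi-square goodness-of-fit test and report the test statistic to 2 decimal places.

40.85

Expected counts E_i = n·p_i: 60×0.248 = 14.88, 60×0.248 = 14.88, 60×0.121 = 7.26, 60×0.209 = 12.54, 60×0.174 = 10.44.
Mon: (1 − 14.88)²/14.88 = 192.6544/14.88 = 12.947
Tue: (25 − 14.88)²/14.88 = 102.4144/14.88 = 6.883
Wed: (1 − 7.26)²/7.26 = 39.1876/7.26 = 5.398
Thu: (10 − 12.54)²/12.54 = 6.4516/12.54 = 0.514
Fri: (23 − 10.44)²/10.44 = 157.7536/10.44 = 15.110
Sum = 40.85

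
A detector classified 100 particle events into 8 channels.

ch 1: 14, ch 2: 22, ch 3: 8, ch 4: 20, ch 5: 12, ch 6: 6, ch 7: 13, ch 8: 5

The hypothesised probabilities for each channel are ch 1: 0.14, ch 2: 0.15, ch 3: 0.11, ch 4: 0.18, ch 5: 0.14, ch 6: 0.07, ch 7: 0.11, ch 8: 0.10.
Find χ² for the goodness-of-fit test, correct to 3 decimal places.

Expected counts E_i = n·p_i: 100×0.14 = 14, 100×0.15 = 15, 100×0.11 = 11, 100×0.18 = 18, 100×0.14 = 14, 100×0.07 = 7, 100×0.11 = 11, 100×0.10 = 10.
ch 1: (14 − 14)²/14 = 0/14 = 0.0000
ch 2: (22 − 15)²/15 = 49/15 = 3.2667
ch 3: (8 − 11)²/11 = 9/11 = 0.8182
ch 4: (20 − 18)²/18 = 4/18 = 0.2222
ch 5: (12 − 14)²/14 = 4/14 = 0.2857
ch 6: (6 − 7)²/7 = 1/7 = 0.1429
ch 7: (13 − 11)²/11 = 4/11 = 0.3636
ch 8: (5 − 10)²/10 = 25/10 = 2.5000
Sum = 7.599

7.599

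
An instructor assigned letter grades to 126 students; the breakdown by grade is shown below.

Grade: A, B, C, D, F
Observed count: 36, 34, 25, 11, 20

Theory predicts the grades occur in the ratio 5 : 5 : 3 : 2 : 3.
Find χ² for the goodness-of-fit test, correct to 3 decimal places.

Ratio total = 18. Expected counts: 126×5/18 = 35, 126×5/18 = 35, 126×3/18 = 21, 126×2/18 = 14, 126×3/18 = 21.
χ² = (36−35)²/35 + (34−35)²/35 + (25−21)²/21 + (11−14)²/14 + (20−21)²/21
   = 0.0286 + 0.0286 + 0.7619 + 0.6429 + 0.0476
Sum = 1.510

1.510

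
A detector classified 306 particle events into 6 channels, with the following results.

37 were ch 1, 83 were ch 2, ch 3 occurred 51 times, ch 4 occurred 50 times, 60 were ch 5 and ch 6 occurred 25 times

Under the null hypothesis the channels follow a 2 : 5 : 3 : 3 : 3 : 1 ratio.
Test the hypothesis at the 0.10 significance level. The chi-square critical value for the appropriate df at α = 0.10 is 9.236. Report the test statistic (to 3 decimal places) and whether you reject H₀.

4.424; do not reject

Ratio total = 17. Expected counts: 306×2/17 = 36, 306×5/17 = 90, 306×3/17 = 54, 306×3/17 = 54, 306×3/17 = 54, 306×1/17 = 18.
ch 1: (37 − 36)²/36 = 1/36 = 0.0278
ch 2: (83 − 90)²/90 = 49/90 = 0.5444
ch 3: (51 − 54)²/54 = 9/54 = 0.1667
ch 4: (50 − 54)²/54 = 16/54 = 0.2963
ch 5: (60 − 54)²/54 = 36/54 = 0.6667
ch 6: (25 − 18)²/18 = 49/18 = 2.7222
Sum = 4.424
df = 5. Since 4.424 < 9.236, we do not reject H₀.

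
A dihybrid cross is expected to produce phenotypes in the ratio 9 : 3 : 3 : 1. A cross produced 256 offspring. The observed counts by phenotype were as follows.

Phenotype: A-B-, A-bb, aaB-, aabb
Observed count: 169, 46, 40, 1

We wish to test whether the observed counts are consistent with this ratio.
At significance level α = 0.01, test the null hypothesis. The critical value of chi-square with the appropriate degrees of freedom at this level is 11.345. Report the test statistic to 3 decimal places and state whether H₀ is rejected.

19.819; reject

Ratio total = 16. Expected counts: 256×9/16 = 144, 256×3/16 = 48, 256×3/16 = 48, 256×1/16 = 16.
A-B-: (169 − 144)²/144 = 625/144 = 4.3403
A-bb: (46 − 48)²/48 = 4/48 = 0.0833
aaB-: (40 − 48)²/48 = 64/48 = 1.3333
aabb: (1 − 16)²/16 = 225/16 = 14.0625
Sum = 19.819
df = 3. Since 19.819 > 11.345, we reject H₀.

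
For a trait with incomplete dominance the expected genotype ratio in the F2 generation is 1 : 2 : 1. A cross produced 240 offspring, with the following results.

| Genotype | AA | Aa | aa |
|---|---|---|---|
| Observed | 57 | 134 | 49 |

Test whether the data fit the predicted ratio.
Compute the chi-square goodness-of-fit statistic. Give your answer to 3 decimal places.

3.800

Ratio total = 4. Expected counts: 240×1/4 = 60, 240×2/4 = 120, 240×1/4 = 60.
χ² = (57−60)²/60 + (134−120)²/120 + (49−60)²/60
   = 0.1500 + 1.6333 + 2.0167
Sum = 3.800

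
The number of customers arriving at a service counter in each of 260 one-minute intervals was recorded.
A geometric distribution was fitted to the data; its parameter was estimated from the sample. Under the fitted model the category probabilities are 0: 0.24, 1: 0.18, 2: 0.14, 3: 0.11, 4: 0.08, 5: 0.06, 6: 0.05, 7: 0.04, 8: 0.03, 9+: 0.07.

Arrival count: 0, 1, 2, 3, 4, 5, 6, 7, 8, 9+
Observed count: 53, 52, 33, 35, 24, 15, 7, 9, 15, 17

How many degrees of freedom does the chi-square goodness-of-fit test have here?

8

There are k = 10 categories and 1 parameter estimated from the data, so df = 10 − 1 − 1 = 8.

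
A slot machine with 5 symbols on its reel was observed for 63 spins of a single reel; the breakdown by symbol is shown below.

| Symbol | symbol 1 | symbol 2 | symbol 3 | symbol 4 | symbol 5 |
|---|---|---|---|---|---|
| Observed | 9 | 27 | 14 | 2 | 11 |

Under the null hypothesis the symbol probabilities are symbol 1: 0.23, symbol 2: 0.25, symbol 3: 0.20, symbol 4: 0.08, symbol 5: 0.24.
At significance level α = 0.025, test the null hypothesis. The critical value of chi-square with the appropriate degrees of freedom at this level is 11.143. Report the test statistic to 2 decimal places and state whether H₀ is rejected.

13.23; reject

Expected counts E_i = n·p_i: 63×0.23 = 14.49, 63×0.25 = 15.75, 63×0.20 = 12.6, 63×0.08 = 5.04, 63×0.24 = 15.12.
symbol 1: (9 − 14.49)²/14.49 = 30.1401/14.49 = 2.080
symbol 2: (27 − 15.75)²/15.75 = 126.5625/15.75 = 8.036
symbol 3: (14 − 12.6)²/12.6 = 1.96/12.6 = 0.156
symbol 4: (2 − 5.04)²/5.04 = 9.2416/5.04 = 1.834
symbol 5: (11 − 15.12)²/15.12 = 16.9744/15.12 = 1.123
Sum = 13.23
df = 4. Since 13.23 > 11.143, we reject H₀.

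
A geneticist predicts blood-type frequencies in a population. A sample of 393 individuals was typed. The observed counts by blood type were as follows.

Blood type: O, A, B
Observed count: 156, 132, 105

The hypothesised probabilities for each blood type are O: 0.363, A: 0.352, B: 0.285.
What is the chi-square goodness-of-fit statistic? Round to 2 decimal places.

Expected counts E_i = n·p_i: 393×0.363 = 142.659, 393×0.352 = 138.336, 393×0.285 = 112.005.
O: (156 − 142.659)²/142.659 = 177.982281/142.659 = 1.248
A: (132 − 138.336)²/138.336 = 40.144896/138.336 = 0.290
B: (105 − 112.005)²/112.005 = 49.070025/112.005 = 0.438
Sum = 1.98

1.98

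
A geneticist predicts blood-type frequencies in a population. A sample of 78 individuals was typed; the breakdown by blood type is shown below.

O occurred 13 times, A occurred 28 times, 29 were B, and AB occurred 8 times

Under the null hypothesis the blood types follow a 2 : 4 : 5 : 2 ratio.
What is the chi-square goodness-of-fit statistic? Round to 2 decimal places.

2.12

Ratio total = 13. Expected counts: 78×2/13 = 12, 78×4/13 = 24, 78×5/13 = 30, 78×2/13 = 12.
O: (13 − 12)²/12 = 1/12 = 0.083
A: (28 − 24)²/24 = 16/24 = 0.667
B: (29 − 30)²/30 = 1/30 = 0.033
AB: (8 − 12)²/12 = 16/12 = 1.333
Sum = 2.12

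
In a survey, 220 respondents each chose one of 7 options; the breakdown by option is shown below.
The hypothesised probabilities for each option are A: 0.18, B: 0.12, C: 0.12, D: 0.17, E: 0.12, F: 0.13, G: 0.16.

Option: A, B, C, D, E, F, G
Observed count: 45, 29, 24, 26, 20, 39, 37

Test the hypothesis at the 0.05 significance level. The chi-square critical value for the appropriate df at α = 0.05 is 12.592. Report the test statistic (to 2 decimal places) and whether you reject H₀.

10.11; do not reject

Expected counts E_i = n·p_i: 220×0.18 = 39.6, 220×0.12 = 26.4, 220×0.12 = 26.4, 220×0.17 = 37.4, 220×0.12 = 26.4, 220×0.13 = 28.6, 220×0.16 = 35.2.
χ² = (45−39.6)²/39.6 + (29−26.4)²/26.4 + (24−26.4)²/26.4 + (26−37.4)²/37.4 + (20−26.4)²/26.4 + (39−28.6)²/28.6 + (37−35.2)²/35.2
   = 0.736 + 0.256 + 0.218 + 3.475 + 1.552 + 3.782 + 0.092
Sum = 10.11
df = 6. Since 10.11 < 12.592, we do not reject H₀.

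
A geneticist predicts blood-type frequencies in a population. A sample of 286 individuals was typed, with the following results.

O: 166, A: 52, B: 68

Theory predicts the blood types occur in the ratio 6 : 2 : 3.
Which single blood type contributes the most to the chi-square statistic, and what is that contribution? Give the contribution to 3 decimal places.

B, 1.282

Ratio total = 11. Expected counts: 286×6/11 = 156, 286×2/11 = 52, 286×3/11 = 78.
cat         O        E   (O−E)²/E
O         166      156     0.6410
A          52       52     0.0000
B          68       78     1.2821
The largest term is for B: 1.282.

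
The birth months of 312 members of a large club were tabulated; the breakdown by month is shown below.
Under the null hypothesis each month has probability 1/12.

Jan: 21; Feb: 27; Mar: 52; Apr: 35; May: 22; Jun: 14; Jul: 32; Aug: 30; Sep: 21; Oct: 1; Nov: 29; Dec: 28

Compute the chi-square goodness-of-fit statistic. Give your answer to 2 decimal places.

Under H₀ each category has probability 1/12, so each expected count is 312/12 = 26.
cat         O        E   (O−E)²/E
Jan        21       26      0.962
Feb        27       26      0.038
Mar        52       26     26.000
Apr        35       26      3.115
May        22       26      0.615
Jun        14       26      5.538
Jul        32       26      1.385
Aug        30       26      0.615
Sep        21       26      0.962
Oct         1       26     24.038
Nov        29       26      0.346
Dec        28       26      0.154
Sum = 63.77

63.77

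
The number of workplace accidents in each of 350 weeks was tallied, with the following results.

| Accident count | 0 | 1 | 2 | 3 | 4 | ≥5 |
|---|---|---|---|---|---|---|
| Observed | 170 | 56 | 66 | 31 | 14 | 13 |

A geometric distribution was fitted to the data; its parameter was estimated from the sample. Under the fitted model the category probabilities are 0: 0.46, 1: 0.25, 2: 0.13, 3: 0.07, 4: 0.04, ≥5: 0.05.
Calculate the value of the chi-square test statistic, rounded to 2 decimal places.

Expected counts E_i = n·p_i: 350×0.46 = 161, 350×0.25 = 87.5, 350×0.13 = 45.5, 350×0.07 = 24.5, 350×0.04 = 14, 350×0.05 = 17.5.
cat         O        E   (O−E)²/E
0         170      161      0.503
1          56     87.5     11.340
2          66     45.5      9.236
3          31     24.5      1.724
4          14       14      0.000
≥5         13     17.5      1.157
Sum = 23.96

23.96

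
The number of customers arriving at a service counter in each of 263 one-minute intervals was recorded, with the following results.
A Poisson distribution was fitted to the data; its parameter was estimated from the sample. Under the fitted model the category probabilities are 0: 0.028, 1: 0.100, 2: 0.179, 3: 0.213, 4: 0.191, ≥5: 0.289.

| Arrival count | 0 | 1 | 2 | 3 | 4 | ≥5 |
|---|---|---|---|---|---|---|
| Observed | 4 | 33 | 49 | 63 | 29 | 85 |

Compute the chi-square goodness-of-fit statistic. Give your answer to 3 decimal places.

14.231

Expected counts E_i = n·p_i: 263×0.028 = 7.364, 263×0.100 = 26.3, 263×0.179 = 47.077, 263×0.213 = 56.019, 263×0.191 = 50.233, 263×0.289 = 76.007.
χ² = (4−7.364)²/7.364 + (33−26.3)²/26.3 + (49−47.077)²/47.077 + (63−56.019)²/56.019 + (29−50.233)²/50.233 + (85−76.007)²/76.007
   = 1.5367 + 1.7068 + 0.0786 + 0.8700 + 8.9750 + 1.0640
Sum = 14.231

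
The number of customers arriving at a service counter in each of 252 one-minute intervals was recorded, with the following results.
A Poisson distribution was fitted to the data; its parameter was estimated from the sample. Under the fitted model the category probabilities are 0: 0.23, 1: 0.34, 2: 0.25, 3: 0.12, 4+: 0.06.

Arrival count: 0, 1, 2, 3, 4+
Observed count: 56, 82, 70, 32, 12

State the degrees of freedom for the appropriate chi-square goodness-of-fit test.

3

There are k = 5 categories and 1 parameter estimated from the data, so df = 5 − 1 − 1 = 3.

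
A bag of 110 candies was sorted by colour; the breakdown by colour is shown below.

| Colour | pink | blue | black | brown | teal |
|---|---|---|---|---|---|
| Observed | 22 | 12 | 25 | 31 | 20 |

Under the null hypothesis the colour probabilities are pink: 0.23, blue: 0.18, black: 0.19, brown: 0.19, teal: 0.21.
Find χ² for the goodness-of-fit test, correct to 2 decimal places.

9.60

Expected counts E_i = n·p_i: 110×0.23 = 25.3, 110×0.18 = 19.8, 110×0.19 = 20.9, 110×0.19 = 20.9, 110×0.21 = 23.1.
cat         O        E   (O−E)²/E
pink       22     25.3      0.430
blue       12     19.8      3.073
black      25     20.9      0.804
brown      31     20.9      4.881
teal       20     23.1      0.416
Sum = 9.60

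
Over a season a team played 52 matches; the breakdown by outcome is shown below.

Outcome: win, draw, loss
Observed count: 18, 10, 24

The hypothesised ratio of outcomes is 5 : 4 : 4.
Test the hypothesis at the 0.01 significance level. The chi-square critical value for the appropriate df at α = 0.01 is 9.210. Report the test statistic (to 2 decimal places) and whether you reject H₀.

Ratio total = 13. Expected counts: 52×5/13 = 20, 52×4/13 = 16, 52×4/13 = 16.
cat         O        E   (O−E)²/E
win        18       20      0.200
draw       10       16      2.250
loss       24       16      4.000
Sum = 6.45
df = 2. Since 6.45 < 9.210, we do not reject H₀.

6.45; do not reject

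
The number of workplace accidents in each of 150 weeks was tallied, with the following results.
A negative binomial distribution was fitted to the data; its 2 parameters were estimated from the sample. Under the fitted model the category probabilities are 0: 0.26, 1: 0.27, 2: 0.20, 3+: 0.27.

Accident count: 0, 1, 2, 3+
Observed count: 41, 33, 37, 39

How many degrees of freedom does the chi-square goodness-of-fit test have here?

1

There are k = 4 categories and 2 parameters estimated from the data, so df = 4 − 1 − 2 = 1.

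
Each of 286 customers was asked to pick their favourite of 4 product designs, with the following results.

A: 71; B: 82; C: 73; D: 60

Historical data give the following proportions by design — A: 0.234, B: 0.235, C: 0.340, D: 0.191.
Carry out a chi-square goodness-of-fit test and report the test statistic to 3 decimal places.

Expected counts E_i = n·p_i: 286×0.234 = 66.924, 286×0.235 = 67.21, 286×0.340 = 97.24, 286×0.191 = 54.626.
A: (71 − 66.924)²/66.924 = 16.613776/66.924 = 0.2482
B: (82 − 67.21)²/67.21 = 218.7441/67.21 = 3.2546
C: (73 − 97.24)²/97.24 = 587.5776/97.24 = 6.0426
D: (60 − 54.626)²/54.626 = 28.879876/54.626 = 0.5287
Sum = 10.074

10.074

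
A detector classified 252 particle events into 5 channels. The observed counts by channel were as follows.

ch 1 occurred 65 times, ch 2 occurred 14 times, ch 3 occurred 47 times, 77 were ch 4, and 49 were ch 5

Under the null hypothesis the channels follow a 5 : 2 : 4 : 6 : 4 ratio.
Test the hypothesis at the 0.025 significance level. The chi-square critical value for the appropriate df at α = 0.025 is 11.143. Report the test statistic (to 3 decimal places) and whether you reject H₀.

Ratio total = 21. Expected counts: 252×5/21 = 60, 252×2/21 = 24, 252×4/21 = 48, 252×6/21 = 72, 252×4/21 = 48.
ch 1: (65 − 60)²/60 = 25/60 = 0.4167
ch 2: (14 − 24)²/24 = 100/24 = 4.1667
ch 3: (47 − 48)²/48 = 1/48 = 0.0208
ch 4: (77 − 72)²/72 = 25/72 = 0.3472
ch 5: (49 − 48)²/48 = 1/48 = 0.0208
Sum = 4.972
df = 4. Since 4.972 < 11.143, we do not reject H₀.

4.972; do not reject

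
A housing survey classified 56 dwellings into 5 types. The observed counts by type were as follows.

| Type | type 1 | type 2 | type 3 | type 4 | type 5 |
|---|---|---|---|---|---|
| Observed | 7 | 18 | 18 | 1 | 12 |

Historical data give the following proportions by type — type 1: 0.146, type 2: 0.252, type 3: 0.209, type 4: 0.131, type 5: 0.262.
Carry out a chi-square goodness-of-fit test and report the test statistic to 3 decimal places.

Expected counts E_i = n·p_i: 56×0.146 = 8.176, 56×0.252 = 14.112, 56×0.209 = 11.704, 56×0.131 = 7.336, 56×0.262 = 14.672.
cat         O        E   (O−E)²/E
type 1      7    8.176     0.1692
type 2     18   14.112     1.0712
type 3     18   11.704     3.3868
type 4      1    7.336     5.4723
type 5     12   14.672     0.4866
Sum = 10.586

10.586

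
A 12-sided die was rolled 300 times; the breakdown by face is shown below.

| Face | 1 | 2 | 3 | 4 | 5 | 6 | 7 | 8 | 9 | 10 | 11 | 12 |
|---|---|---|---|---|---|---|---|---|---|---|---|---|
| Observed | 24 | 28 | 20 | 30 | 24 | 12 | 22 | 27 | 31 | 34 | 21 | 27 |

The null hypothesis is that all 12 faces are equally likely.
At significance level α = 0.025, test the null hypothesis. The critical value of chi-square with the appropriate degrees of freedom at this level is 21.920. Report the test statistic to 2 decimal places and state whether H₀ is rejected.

Expected count for each of the 12 categories: 300/12 = 25.
cat         O        E   (O−E)²/E
1          24       25      0.040
2          28       25      0.360
3          20       25      1.000
4          30       25      1.000
5          24       25      0.040
6          12       25      6.760
7          22       25      0.360
8          27       25      0.160
9          31       25      1.440
10         34       25      3.240
11         21       25      0.640
12         27       25      0.160
Sum = 15.20
df = 11. Since 15.20 < 21.920, we do not reject H₀.

15.20; do not reject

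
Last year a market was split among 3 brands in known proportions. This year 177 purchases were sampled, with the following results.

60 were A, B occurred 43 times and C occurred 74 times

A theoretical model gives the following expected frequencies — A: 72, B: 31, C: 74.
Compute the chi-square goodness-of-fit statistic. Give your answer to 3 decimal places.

6.645

χ² = (60−72)²/72 + (43−31)²/31 + (74−74)²/74
   = 2.0000 + 4.6452 + 0.0000
Sum = 6.645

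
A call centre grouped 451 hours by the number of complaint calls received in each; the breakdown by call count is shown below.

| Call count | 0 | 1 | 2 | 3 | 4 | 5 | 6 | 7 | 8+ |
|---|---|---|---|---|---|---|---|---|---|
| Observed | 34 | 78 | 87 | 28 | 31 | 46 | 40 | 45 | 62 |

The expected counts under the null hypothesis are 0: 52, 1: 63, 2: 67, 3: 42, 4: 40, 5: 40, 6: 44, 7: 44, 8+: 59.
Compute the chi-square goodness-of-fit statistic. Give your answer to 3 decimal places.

23.903

cat         O        E   (O−E)²/E
0          34       52     6.2308
1          78       63     3.5714
2          87       67     5.9701
3          28       42     4.6667
4          31       40     2.0250
5          46       40     0.9000
6          40       44     0.3636
7          45       44     0.0227
8+         62       59     0.1525
Sum = 23.903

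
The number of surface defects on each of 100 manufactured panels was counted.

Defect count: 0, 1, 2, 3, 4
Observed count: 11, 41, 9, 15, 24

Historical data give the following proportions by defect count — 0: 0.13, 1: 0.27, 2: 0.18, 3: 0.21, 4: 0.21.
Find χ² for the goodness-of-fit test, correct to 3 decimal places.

Expected counts E_i = n·p_i: 100×0.13 = 13, 100×0.27 = 27, 100×0.18 = 18, 100×0.21 = 21, 100×0.21 = 21.
χ² = (11−13)²/13 + (41−27)²/27 + (9−18)²/18 + (15−21)²/21 + (24−21)²/21
   = 0.3077 + 7.2593 + 4.5000 + 1.7143 + 0.4286
Sum = 14.210

14.210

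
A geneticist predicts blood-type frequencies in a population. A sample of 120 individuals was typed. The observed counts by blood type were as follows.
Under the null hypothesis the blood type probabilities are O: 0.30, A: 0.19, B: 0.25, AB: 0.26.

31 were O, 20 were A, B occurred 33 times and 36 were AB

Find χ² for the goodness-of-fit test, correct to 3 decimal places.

2.077

Expected counts E_i = n·p_i: 120×0.30 = 36, 120×0.19 = 22.8, 120×0.25 = 30, 120×0.26 = 31.2.
χ² = (31−36)²/36 + (20−22.8)²/22.8 + (33−30)²/30 + (36−31.2)²/31.2
   = 0.6944 + 0.3439 + 0.3000 + 0.7385
Sum = 2.077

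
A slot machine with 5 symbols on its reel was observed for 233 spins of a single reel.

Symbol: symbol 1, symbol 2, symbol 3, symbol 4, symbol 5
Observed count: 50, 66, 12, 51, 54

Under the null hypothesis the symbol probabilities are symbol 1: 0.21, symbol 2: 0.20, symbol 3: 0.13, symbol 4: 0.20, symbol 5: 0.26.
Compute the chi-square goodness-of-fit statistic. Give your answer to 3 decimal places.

20.274

Expected counts E_i = n·p_i: 233×0.21 = 48.93, 233×0.20 = 46.6, 233×0.13 = 30.29, 233×0.20 = 46.6, 233×0.26 = 60.58.
cat           O        E   (O−E)²/E
symbol 1     50    48.93     0.0234
symbol 2     66     46.6     8.0764
symbol 3     12    30.29    11.0440
symbol 4     51     46.6     0.4155
symbol 5     54    60.58     0.7147
Sum = 20.274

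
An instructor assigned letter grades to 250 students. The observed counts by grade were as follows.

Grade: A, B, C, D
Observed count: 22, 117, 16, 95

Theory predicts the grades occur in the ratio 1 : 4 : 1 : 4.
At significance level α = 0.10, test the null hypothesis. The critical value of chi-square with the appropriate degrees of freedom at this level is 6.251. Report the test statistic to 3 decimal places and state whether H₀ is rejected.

6.740; reject

Ratio total = 10. Expected counts: 250×1/10 = 25, 250×4/10 = 100, 250×1/10 = 25, 250×4/10 = 100.
χ² = (22−25)²/25 + (117−100)²/100 + (16−25)²/25 + (95−100)²/100
   = 0.3600 + 2.8900 + 3.2400 + 0.2500
Sum = 6.740
df = 3. Since 6.740 > 6.251, we reject H₀.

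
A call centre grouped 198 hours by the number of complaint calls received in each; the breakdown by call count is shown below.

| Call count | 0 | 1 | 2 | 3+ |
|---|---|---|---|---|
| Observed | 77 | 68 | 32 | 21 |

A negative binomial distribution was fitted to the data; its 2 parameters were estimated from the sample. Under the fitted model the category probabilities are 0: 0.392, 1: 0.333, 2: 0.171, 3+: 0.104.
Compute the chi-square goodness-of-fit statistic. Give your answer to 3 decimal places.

0.180

Expected counts E_i = n·p_i: 198×0.392 = 77.616, 198×0.333 = 65.934, 198×0.171 = 33.858, 198×0.104 = 20.592.
0: (77 − 77.616)²/77.616 = 0.379456/77.616 = 0.0049
1: (68 − 65.934)²/65.934 = 4.268356/65.934 = 0.0647
2: (32 − 33.858)²/33.858 = 3.452164/33.858 = 0.1020
3+: (21 − 20.592)²/20.592 = 0.166464/20.592 = 0.0081
Sum = 0.180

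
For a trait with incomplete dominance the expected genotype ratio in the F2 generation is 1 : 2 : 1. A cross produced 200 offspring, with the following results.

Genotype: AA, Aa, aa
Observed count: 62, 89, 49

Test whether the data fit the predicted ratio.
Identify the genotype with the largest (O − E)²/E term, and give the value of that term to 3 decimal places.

AA, 2.880

Ratio total = 4. Expected counts: 200×1/4 = 50, 200×2/4 = 100, 200×1/4 = 50.
cat         O        E   (O−E)²/E
AA         62       50     2.8800
Aa         89      100     1.2100
aa         49       50     0.0200
The largest term is for AA: 2.880.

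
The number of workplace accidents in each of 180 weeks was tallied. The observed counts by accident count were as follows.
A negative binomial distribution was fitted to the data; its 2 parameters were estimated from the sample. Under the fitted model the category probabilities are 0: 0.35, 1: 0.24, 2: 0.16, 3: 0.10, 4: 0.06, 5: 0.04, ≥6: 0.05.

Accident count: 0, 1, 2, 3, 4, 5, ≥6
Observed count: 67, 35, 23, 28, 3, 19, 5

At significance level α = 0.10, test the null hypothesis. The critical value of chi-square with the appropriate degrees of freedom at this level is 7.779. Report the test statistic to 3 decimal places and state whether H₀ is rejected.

Expected counts E_i = n·p_i: 180×0.35 = 63, 180×0.24 = 43.2, 180×0.16 = 28.8, 180×0.10 = 18, 180×0.06 = 10.8, 180×0.04 = 7.2, 180×0.05 = 9.
0: (67 − 63)²/63 = 16/63 = 0.2540
1: (35 − 43.2)²/43.2 = 67.24/43.2 = 1.5565
2: (23 − 28.8)²/28.8 = 33.64/28.8 = 1.1681
3: (28 − 18)²/18 = 100/18 = 5.5556
4: (3 − 10.8)²/10.8 = 60.84/10.8 = 5.6333
5: (19 − 7.2)²/7.2 = 139.24/7.2 = 19.3389
≥6: (5 − 9)²/9 = 16/9 = 1.7778
Sum = 35.284
df = 4. Since 35.284 > 7.779, we reject H₀.

35.284; reject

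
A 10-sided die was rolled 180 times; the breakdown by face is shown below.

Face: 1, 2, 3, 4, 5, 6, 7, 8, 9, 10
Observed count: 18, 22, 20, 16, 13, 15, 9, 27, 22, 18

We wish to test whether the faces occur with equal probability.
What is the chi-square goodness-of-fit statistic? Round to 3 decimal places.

13.111

Expected count for each of the 10 categories: 180/10 = 18.
1: (18 − 18)²/18 = 0/18 = 0.0000
2: (22 − 18)²/18 = 16/18 = 0.8889
3: (20 − 18)²/18 = 4/18 = 0.2222
4: (16 − 18)²/18 = 4/18 = 0.2222
5: (13 − 18)²/18 = 25/18 = 1.3889
6: (15 − 18)²/18 = 9/18 = 0.5000
7: (9 − 18)²/18 = 81/18 = 4.5000
8: (27 − 18)²/18 = 81/18 = 4.5000
9: (22 − 18)²/18 = 16/18 = 0.8889
10: (18 − 18)²/18 = 0/18 = 0.0000
Sum = 13.111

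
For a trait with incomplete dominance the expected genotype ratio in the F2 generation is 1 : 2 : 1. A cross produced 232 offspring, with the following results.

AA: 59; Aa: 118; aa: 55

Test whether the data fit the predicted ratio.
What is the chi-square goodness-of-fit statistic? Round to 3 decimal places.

Ratio total = 4. Expected counts: 232×1/4 = 58, 232×2/4 = 116, 232×1/4 = 58.
χ² = (59−58)²/58 + (118−116)²/116 + (55−58)²/58
   = 0.0172 + 0.0345 + 0.1552
Sum = 0.207

0.207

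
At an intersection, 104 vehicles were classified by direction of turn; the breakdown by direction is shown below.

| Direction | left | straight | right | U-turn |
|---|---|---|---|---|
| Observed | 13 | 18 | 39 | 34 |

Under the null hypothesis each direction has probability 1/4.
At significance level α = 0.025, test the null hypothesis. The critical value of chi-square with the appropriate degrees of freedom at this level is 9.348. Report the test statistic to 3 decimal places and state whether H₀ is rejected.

17.923; reject

Under H₀ each category has probability 1/4, so each expected count is 104/4 = 26.
left: (13 − 26)²/26 = 169/26 = 6.5000
straight: (18 − 26)²/26 = 64/26 = 2.4615
right: (39 − 26)²/26 = 169/26 = 6.5000
U-turn: (34 − 26)²/26 = 64/26 = 2.4615
Sum = 17.923
df = 3. Since 17.923 > 9.348, we reject H₀.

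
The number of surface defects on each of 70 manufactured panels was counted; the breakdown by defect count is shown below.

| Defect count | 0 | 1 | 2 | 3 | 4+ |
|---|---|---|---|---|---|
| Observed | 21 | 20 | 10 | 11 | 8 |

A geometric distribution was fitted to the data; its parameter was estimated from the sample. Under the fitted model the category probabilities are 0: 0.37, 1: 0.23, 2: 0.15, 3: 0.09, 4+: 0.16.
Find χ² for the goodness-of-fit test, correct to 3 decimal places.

Expected counts E_i = n·p_i: 70×0.37 = 25.9, 70×0.23 = 16.1, 70×0.15 = 10.5, 70×0.09 = 6.3, 70×0.16 = 11.2.
χ² = (21−25.9)²/25.9 + (20−16.1)²/16.1 + (10−10.5)²/10.5 + (11−6.3)²/6.3 + (8−11.2)²/11.2
   = 0.9270 + 0.9447 + 0.0238 + 3.5063 + 0.9143
Sum = 6.316

6.316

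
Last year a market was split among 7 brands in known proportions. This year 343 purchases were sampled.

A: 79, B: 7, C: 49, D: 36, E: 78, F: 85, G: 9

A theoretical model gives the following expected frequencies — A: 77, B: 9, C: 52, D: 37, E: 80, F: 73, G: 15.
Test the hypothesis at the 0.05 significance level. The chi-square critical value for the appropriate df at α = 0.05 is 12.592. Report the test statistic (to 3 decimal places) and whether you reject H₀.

5.119; do not reject

cat         O        E   (O−E)²/E
A          79       77     0.0519
B           7        9     0.4444
C          49       52     0.1731
D          36       37     0.0270
E          78       80     0.0500
F          85       73     1.9726
G           9       15     2.4000
Sum = 5.119
df = 6. Since 5.119 < 12.592, we do not reject H₀.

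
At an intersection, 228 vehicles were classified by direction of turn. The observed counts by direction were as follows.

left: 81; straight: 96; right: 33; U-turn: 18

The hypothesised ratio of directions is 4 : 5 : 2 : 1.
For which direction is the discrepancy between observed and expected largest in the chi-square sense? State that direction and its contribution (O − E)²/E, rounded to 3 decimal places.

right, 0.658

Ratio total = 12. Expected counts: 228×4/12 = 76, 228×5/12 = 95, 228×2/12 = 38, 228×1/12 = 19.
χ² = (81−76)²/76 + (96−95)²/95 + (33−38)²/38 + (18−19)²/19
   = 0.3289 + 0.0105 + 0.6579 + 0.0526
The largest term is for right: 0.658.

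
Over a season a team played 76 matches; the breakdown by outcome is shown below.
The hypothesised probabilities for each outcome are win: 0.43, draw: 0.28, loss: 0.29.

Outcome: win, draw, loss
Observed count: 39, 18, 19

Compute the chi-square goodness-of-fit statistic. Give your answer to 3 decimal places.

2.147

Expected counts E_i = n·p_i: 76×0.43 = 32.68, 76×0.28 = 21.28, 76×0.29 = 22.04.
cat         O        E   (O−E)²/E
win        39    32.68     1.2222
draw       18    21.28     0.5056
loss       19    22.04     0.4193
Sum = 2.147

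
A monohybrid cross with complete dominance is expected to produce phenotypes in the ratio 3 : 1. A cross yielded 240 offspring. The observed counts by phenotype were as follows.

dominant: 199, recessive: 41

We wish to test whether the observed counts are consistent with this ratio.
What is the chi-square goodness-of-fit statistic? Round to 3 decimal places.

8.022

Ratio total = 4. Expected counts: 240×3/4 = 180, 240×1/4 = 60.
dominant: (199 − 180)²/180 = 361/180 = 2.0056
recessive: (41 − 60)²/60 = 361/60 = 6.0167
Sum = 8.022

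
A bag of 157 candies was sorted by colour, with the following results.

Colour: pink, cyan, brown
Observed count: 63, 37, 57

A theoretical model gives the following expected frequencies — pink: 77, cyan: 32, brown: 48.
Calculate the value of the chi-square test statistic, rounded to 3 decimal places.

5.014

pink: (63 − 77)²/77 = 196/77 = 2.5455
cyan: (37 − 32)²/32 = 25/32 = 0.7813
brown: (57 − 48)²/48 = 81/48 = 1.6875
Sum = 5.014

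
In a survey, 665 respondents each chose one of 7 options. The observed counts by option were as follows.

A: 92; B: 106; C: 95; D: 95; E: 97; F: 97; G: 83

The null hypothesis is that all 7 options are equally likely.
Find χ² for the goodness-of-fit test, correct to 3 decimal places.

Under H₀ each category has probability 1/7, so each expected count is 665/7 = 95.
χ² = (92−95)²/95 + (106−95)²/95 + (95−95)²/95 + (95−95)²/95 + (97−95)²/95 + (97−95)²/95 + (83−95)²/95
   = 0.0947 + 1.2737 + 0.0000 + 0.0000 + 0.0421 + 0.0421 + 1.5158
Sum = 2.968

2.968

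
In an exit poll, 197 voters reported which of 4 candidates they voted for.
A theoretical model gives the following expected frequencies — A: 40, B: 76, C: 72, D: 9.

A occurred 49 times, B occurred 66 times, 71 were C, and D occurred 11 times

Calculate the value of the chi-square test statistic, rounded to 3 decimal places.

cat         O        E   (O−E)²/E
A          49       40     2.0250
B          66       76     1.3158
C          71       72     0.0139
D          11        9     0.4444
Sum = 3.799

3.799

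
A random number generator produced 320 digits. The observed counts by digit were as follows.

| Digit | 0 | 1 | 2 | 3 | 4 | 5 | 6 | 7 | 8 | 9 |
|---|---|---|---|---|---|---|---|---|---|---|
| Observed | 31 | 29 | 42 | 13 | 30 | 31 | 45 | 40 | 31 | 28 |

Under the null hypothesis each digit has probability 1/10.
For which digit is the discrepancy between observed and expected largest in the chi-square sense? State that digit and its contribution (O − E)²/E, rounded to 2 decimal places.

Under H₀ each category has probability 1/10, so each expected count is 320/10 = 32.
χ² = (31−32)²/32 + (29−32)²/32 + (42−32)²/32 + (13−32)²/32 + (30−32)²/32 + (31−32)²/32 + (45−32)²/32 + (40−32)²/32 + (31−32)²/32 + (28−32)²/32
   = 0.031 + 0.281 + 3.125 + 11.281 + 0.125 + 0.031 + 5.281 + 2.000 + 0.031 + 0.500
The largest term is for 3: 11.28.

3, 11.28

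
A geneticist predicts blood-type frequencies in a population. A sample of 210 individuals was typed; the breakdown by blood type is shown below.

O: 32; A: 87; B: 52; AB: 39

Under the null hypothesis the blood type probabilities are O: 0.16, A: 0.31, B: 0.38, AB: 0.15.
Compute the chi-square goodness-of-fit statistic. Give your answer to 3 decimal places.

Expected counts E_i = n·p_i: 210×0.16 = 33.6, 210×0.31 = 65.1, 210×0.38 = 79.8, 210×0.15 = 31.5.
χ² = (32−33.6)²/33.6 + (87−65.1)²/65.1 + (52−79.8)²/79.8 + (39−31.5)²/31.5
   = 0.0762 + 7.3673 + 9.6847 + 1.7857
Sum = 18.914

18.914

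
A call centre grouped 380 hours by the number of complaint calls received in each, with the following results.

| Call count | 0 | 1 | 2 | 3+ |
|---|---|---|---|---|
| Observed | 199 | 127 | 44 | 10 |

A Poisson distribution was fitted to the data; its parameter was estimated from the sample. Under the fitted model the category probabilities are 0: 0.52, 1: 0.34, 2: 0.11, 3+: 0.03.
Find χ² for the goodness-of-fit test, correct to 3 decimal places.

Expected counts E_i = n·p_i: 380×0.52 = 197.6, 380×0.34 = 129.2, 380×0.11 = 41.8, 380×0.03 = 11.4.
0: (199 − 197.6)²/197.6 = 1.96/197.6 = 0.0099
1: (127 − 129.2)²/129.2 = 4.84/129.2 = 0.0375
2: (44 − 41.8)²/41.8 = 4.84/41.8 = 0.1158
3+: (10 − 11.4)²/11.4 = 1.96/11.4 = 0.1719
Sum = 0.335

0.335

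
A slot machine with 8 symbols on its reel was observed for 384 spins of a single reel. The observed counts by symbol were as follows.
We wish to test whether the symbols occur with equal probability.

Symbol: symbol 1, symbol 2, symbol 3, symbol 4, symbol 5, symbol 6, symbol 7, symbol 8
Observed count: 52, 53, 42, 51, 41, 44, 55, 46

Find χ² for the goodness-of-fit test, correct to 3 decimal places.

Under H₀ each category has probability 1/8, so each expected count is 384/8 = 48.
cat           O        E   (O−E)²/E
symbol 1     52       48     0.3333
symbol 2     53       48     0.5208
symbol 3     42       48     0.7500
symbol 4     51       48     0.1875
symbol 5     41       48     1.0208
symbol 6     44       48     0.3333
symbol 7     55       48     1.0208
symbol 8     46       48     0.0833
Sum = 4.250

4.250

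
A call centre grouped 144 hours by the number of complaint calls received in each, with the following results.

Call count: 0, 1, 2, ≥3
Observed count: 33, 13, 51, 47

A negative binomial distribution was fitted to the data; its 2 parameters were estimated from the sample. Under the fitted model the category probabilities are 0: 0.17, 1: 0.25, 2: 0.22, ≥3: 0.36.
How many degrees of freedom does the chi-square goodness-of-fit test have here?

1

There are k = 4 categories and 2 parameters estimated from the data, so df = 4 − 1 − 2 = 1.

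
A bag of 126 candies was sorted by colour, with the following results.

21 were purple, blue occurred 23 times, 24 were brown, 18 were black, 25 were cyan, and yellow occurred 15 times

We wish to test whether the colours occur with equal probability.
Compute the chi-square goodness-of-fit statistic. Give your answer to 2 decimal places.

Expected count for each of the 6 categories: 126/6 = 21.
purple: (21 − 21)²/21 = 0/21 = 0.000
blue: (23 − 21)²/21 = 4/21 = 0.190
brown: (24 − 21)²/21 = 9/21 = 0.429
black: (18 − 21)²/21 = 9/21 = 0.429
cyan: (25 − 21)²/21 = 16/21 = 0.762
yellow: (15 − 21)²/21 = 36/21 = 1.714
Sum = 3.52

3.52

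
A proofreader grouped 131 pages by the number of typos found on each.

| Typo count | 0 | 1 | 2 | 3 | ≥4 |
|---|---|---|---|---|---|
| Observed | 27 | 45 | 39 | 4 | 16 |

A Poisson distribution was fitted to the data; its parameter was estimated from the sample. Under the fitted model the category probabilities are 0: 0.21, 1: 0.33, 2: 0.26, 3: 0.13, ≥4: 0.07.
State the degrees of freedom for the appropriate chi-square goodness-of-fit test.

3

There are k = 5 categories and 1 parameter estimated from the data, so df = 5 − 1 − 1 = 3.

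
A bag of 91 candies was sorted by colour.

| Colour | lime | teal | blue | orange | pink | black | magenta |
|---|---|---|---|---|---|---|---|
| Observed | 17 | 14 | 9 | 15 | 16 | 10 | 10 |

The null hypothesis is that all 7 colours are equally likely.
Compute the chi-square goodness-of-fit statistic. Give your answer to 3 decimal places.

Expected count for each of the 7 categories: 91/7 = 13.
lime: (17 − 13)²/13 = 16/13 = 1.2308
teal: (14 − 13)²/13 = 1/13 = 0.0769
blue: (9 − 13)²/13 = 16/13 = 1.2308
orange: (15 − 13)²/13 = 4/13 = 0.3077
pink: (16 − 13)²/13 = 9/13 = 0.6923
black: (10 − 13)²/13 = 9/13 = 0.6923
magenta: (10 − 13)²/13 = 9/13 = 0.6923
Sum = 4.923

4.923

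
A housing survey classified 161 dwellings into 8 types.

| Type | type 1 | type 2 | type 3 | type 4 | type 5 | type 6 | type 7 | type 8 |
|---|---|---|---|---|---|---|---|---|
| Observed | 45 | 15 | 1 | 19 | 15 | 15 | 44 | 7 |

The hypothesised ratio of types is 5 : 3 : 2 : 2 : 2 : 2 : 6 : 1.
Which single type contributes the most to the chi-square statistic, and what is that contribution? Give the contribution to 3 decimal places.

Ratio total = 23. Expected counts: 161×5/23 = 35, 161×3/23 = 21, 161×2/23 = 14, 161×2/23 = 14, 161×2/23 = 14, 161×2/23 = 14, 161×6/23 = 42, 161×1/23 = 7.
χ² = (45−35)²/35 + (15−21)²/21 + (1−14)²/14 + (19−14)²/14 + (15−14)²/14 + (15−14)²/14 + (44−42)²/42 + (7−7)²/7
   = 2.8571 + 1.7143 + 12.0714 + 1.7857 + 0.0714 + 0.0714 + 0.0952 + 0.0000
The largest term is for type 3: 12.071.

type 3, 12.071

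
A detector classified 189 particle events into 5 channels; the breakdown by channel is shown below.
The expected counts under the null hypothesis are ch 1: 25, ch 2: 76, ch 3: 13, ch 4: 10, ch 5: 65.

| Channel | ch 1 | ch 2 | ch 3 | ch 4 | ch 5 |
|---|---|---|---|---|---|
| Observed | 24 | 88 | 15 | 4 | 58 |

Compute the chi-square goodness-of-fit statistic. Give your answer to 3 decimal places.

6.596

cat         O        E   (O−E)²/E
ch 1       24       25     0.0400
ch 2       88       76     1.8947
ch 3       15       13     0.3077
ch 4        4       10     3.6000
ch 5       58       65     0.7538
Sum = 6.596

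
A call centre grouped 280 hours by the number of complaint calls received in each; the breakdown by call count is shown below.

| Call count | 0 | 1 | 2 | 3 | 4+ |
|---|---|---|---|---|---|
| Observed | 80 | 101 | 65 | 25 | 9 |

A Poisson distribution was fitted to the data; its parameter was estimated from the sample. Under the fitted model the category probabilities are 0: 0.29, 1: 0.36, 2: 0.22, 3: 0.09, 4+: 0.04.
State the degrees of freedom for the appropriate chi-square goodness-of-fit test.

There are k = 5 categories and 1 parameter estimated from the data, so df = 5 − 1 − 1 = 3.

3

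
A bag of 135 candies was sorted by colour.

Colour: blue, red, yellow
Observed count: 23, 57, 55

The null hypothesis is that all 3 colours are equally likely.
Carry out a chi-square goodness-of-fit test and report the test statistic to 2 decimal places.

Expected count for each of the 3 categories: 135/3 = 45.
χ² = (23−45)²/45 + (57−45)²/45 + (55−45)²/45
   = 10.756 + 3.200 + 2.222
Sum = 16.18

16.18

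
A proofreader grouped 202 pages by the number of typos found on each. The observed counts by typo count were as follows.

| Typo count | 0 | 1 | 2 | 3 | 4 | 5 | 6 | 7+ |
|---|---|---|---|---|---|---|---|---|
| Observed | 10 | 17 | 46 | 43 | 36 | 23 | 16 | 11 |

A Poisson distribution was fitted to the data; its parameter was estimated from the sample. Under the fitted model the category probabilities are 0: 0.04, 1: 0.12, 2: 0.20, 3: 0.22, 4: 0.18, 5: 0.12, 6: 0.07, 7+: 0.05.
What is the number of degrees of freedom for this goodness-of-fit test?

There are k = 8 categories and 1 parameter estimated from the data, so df = 8 − 1 − 1 = 6.

6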